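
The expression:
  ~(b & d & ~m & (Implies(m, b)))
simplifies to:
m | ~b | ~d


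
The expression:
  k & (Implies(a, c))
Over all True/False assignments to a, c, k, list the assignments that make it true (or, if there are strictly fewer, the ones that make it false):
is true only for:
  a=False, c=False, k=True;
  a=False, c=True, k=True;
  a=True, c=True, k=True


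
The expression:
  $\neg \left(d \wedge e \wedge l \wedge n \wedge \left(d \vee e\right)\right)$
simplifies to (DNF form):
$\neg d \vee \neg e \vee \neg l \vee \neg n$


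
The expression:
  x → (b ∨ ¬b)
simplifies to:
True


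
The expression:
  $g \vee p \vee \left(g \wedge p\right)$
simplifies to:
$g \vee p$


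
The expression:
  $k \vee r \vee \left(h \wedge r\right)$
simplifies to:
$k \vee r$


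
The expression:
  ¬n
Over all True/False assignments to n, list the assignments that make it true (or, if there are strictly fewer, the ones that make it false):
is true only for:
  n=False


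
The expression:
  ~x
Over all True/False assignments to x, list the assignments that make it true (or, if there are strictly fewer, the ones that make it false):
is true only for:
  x=False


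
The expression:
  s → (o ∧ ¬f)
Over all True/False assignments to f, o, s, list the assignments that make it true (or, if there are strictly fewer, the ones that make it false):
is false only for:
  f=False, o=False, s=True;
  f=True, o=False, s=True;
  f=True, o=True, s=True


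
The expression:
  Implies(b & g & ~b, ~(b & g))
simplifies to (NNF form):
True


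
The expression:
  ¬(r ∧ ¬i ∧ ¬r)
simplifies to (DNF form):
True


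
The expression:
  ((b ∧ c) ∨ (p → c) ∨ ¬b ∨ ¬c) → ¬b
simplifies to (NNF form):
¬b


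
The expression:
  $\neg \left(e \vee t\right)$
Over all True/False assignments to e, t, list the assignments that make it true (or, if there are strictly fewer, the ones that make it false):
is true only for:
  e=False, t=False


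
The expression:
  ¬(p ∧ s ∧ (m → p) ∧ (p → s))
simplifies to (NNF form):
¬p ∨ ¬s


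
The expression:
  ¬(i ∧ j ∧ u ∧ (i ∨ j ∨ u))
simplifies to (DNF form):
¬i ∨ ¬j ∨ ¬u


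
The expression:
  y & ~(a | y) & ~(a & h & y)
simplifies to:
False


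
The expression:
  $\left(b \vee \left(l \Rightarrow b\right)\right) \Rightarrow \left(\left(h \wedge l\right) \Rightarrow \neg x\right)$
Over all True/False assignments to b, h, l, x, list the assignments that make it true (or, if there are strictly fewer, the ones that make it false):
is false only for:
  b=True, h=True, l=True, x=True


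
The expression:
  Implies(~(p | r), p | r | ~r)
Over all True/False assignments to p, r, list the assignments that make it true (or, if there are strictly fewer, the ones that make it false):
is always true.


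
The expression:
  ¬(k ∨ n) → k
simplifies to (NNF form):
k ∨ n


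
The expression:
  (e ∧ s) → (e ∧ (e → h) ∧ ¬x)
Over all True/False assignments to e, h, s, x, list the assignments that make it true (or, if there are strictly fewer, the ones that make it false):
is false only for:
  e=True, h=False, s=True, x=False;
  e=True, h=False, s=True, x=True;
  e=True, h=True, s=True, x=True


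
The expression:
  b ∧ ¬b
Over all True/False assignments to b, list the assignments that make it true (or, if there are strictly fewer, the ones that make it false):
is never true.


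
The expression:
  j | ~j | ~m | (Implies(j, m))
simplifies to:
True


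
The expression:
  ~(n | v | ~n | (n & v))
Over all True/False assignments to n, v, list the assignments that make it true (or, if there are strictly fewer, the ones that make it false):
is never true.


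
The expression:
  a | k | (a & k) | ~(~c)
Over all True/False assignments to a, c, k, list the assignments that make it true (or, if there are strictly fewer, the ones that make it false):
is false only for:
  a=False, c=False, k=False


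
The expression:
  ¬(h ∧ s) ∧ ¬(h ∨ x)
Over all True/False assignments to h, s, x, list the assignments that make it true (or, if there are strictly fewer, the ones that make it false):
is true only for:
  h=False, s=False, x=False;
  h=False, s=True, x=False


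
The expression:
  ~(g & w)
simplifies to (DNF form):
~g | ~w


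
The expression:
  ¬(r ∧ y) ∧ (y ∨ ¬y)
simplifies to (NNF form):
¬r ∨ ¬y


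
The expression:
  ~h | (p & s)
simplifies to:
~h | (p & s)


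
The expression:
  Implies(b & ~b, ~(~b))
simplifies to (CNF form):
True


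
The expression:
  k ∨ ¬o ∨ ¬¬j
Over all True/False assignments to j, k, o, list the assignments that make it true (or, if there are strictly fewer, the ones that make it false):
is false only for:
  j=False, k=False, o=True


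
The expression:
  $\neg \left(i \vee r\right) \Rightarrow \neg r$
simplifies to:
$\text{True}$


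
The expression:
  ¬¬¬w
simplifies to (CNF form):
¬w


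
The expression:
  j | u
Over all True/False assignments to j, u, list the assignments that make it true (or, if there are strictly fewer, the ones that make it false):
is false only for:
  j=False, u=False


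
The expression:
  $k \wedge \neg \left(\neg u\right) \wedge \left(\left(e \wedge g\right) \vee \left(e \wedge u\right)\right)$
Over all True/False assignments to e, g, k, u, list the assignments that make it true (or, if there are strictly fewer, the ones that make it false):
is true only for:
  e=True, g=False, k=True, u=True;
  e=True, g=True, k=True, u=True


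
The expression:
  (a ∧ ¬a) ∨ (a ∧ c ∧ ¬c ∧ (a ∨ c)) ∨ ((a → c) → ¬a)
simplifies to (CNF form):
¬a ∨ ¬c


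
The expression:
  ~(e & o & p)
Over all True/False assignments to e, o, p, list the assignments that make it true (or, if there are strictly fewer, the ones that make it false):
is false only for:
  e=True, o=True, p=True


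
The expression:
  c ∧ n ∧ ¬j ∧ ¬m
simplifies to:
c ∧ n ∧ ¬j ∧ ¬m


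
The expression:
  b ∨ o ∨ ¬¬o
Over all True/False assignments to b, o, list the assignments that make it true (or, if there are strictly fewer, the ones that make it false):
is false only for:
  b=False, o=False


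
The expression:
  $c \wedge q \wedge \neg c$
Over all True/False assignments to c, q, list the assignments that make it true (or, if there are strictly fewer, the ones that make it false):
is never true.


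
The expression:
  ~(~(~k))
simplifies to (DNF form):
~k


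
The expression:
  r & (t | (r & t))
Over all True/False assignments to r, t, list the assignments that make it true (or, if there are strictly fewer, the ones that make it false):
is true only for:
  r=True, t=True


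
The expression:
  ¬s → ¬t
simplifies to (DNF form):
s ∨ ¬t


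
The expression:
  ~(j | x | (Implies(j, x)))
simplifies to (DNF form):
False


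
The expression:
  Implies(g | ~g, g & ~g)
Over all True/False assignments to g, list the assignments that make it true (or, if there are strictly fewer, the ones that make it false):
is never true.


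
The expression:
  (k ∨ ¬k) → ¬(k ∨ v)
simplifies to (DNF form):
¬k ∧ ¬v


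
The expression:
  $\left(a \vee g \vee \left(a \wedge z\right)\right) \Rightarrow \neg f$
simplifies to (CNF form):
$\left(\neg a \vee \neg f\right) \wedge \left(\neg f \vee \neg g\right)$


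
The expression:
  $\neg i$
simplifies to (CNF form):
$\neg i$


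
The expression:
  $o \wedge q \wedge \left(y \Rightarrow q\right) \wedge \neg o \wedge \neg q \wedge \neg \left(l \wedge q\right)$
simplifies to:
$\text{False}$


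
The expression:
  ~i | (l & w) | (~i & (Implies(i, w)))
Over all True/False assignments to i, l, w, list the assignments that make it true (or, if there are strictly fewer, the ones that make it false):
is false only for:
  i=True, l=False, w=False;
  i=True, l=False, w=True;
  i=True, l=True, w=False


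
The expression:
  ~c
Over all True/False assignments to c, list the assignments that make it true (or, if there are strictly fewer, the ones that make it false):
is true only for:
  c=False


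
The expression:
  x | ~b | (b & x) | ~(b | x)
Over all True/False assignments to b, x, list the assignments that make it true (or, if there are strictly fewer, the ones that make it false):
is false only for:
  b=True, x=False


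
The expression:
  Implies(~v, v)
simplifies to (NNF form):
v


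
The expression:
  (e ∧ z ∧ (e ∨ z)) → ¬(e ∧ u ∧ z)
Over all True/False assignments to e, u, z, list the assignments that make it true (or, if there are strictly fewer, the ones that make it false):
is false only for:
  e=True, u=True, z=True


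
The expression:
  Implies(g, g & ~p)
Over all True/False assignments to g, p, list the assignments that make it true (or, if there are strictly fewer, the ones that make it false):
is false only for:
  g=True, p=True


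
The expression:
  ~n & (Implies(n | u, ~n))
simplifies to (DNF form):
~n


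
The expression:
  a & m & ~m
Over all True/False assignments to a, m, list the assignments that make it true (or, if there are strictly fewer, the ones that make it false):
is never true.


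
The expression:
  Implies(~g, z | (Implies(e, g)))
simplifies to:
g | z | ~e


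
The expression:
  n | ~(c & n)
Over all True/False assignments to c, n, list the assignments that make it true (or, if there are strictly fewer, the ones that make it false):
is always true.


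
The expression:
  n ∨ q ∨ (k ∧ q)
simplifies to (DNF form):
n ∨ q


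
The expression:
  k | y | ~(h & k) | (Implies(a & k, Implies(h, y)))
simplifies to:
True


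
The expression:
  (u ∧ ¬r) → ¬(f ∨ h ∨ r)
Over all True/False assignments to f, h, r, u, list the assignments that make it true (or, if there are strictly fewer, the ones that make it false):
is false only for:
  f=False, h=True, r=False, u=True;
  f=True, h=False, r=False, u=True;
  f=True, h=True, r=False, u=True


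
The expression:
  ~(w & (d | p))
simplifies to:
~w | (~d & ~p)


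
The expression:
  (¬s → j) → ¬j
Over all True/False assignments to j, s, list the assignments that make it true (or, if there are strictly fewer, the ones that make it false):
is true only for:
  j=False, s=False;
  j=False, s=True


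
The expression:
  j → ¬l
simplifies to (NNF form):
¬j ∨ ¬l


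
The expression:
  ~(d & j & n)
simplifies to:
~d | ~j | ~n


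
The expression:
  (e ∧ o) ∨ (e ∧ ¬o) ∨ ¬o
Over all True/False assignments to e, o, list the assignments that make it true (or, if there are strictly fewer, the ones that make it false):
is false only for:
  e=False, o=True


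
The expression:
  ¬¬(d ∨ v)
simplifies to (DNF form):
d ∨ v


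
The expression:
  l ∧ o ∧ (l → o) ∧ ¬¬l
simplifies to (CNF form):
l ∧ o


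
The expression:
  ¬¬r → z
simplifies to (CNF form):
z ∨ ¬r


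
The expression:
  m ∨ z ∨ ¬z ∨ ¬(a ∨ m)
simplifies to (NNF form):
True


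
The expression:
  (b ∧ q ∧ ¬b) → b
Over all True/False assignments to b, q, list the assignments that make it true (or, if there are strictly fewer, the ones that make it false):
is always true.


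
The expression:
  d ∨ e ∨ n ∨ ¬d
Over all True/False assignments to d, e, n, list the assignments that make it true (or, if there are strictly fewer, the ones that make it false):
is always true.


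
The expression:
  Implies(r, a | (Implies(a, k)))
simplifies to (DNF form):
True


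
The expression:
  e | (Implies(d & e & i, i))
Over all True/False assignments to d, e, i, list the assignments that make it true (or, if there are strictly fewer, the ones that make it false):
is always true.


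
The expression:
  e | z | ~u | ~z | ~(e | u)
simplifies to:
True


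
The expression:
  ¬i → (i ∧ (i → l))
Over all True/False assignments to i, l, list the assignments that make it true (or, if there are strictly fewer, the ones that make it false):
is true only for:
  i=True, l=False;
  i=True, l=True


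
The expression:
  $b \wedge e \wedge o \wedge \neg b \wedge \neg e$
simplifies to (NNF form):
$\text{False}$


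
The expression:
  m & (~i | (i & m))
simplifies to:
m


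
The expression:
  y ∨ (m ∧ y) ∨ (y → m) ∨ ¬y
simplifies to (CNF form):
True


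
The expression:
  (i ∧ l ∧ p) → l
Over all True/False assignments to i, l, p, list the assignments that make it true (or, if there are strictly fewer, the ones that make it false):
is always true.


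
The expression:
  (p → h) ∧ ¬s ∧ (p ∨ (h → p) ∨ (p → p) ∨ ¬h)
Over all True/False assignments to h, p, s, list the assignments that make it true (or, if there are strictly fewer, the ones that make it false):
is true only for:
  h=False, p=False, s=False;
  h=True, p=False, s=False;
  h=True, p=True, s=False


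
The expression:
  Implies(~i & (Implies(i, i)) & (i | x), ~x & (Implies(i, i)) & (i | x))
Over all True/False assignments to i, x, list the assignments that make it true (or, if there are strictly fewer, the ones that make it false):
is false only for:
  i=False, x=True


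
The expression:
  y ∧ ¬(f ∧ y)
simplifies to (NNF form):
y ∧ ¬f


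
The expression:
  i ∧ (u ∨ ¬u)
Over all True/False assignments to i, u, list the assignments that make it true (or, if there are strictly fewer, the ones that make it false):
is true only for:
  i=True, u=False;
  i=True, u=True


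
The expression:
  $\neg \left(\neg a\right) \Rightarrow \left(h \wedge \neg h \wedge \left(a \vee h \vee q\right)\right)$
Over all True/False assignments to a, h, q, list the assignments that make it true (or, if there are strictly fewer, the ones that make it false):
is true only for:
  a=False, h=False, q=False;
  a=False, h=False, q=True;
  a=False, h=True, q=False;
  a=False, h=True, q=True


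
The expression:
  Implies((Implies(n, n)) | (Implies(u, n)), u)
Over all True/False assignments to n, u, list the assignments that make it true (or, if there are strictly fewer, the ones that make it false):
is true only for:
  n=False, u=True;
  n=True, u=True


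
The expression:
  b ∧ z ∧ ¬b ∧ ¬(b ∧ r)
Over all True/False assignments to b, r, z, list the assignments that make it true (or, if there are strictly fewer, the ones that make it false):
is never true.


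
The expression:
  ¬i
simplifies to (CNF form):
¬i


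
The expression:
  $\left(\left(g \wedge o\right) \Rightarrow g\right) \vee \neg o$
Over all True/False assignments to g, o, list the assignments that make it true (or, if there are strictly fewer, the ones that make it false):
is always true.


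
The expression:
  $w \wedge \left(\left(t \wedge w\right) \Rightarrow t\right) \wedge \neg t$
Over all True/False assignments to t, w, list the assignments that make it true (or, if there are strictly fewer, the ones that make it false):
is true only for:
  t=False, w=True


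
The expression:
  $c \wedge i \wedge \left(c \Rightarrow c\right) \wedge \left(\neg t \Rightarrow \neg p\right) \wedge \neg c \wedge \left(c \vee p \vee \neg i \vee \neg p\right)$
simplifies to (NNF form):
$\text{False}$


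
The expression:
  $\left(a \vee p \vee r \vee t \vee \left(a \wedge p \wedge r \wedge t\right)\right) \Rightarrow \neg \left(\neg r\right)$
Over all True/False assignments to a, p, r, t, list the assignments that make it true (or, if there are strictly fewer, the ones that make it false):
is false only for:
  a=False, p=False, r=False, t=True;
  a=False, p=True, r=False, t=False;
  a=False, p=True, r=False, t=True;
  a=True, p=False, r=False, t=False;
  a=True, p=False, r=False, t=True;
  a=True, p=True, r=False, t=False;
  a=True, p=True, r=False, t=True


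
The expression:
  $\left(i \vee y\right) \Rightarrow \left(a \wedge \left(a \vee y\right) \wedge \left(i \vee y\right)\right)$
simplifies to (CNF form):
$\left(a \vee \neg i\right) \wedge \left(a \vee \neg y\right)$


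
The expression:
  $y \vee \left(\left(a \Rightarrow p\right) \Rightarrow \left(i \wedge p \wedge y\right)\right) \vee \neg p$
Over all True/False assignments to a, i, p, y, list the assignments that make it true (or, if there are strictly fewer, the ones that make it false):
is false only for:
  a=False, i=False, p=True, y=False;
  a=False, i=True, p=True, y=False;
  a=True, i=False, p=True, y=False;
  a=True, i=True, p=True, y=False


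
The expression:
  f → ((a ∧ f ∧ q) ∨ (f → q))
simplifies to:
q ∨ ¬f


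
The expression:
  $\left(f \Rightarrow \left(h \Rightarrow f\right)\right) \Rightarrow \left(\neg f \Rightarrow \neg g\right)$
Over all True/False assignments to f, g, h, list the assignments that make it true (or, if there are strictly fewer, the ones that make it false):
is false only for:
  f=False, g=True, h=False;
  f=False, g=True, h=True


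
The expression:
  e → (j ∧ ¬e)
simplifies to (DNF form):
¬e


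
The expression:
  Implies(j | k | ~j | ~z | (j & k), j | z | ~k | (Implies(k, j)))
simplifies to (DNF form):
j | z | ~k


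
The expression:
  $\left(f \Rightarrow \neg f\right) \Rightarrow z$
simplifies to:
$f \vee z$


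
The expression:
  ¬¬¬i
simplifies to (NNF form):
¬i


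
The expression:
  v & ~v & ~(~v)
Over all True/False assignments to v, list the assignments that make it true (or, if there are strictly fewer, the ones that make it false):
is never true.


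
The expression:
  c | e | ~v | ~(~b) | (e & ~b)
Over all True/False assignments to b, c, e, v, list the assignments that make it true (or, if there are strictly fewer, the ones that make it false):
is false only for:
  b=False, c=False, e=False, v=True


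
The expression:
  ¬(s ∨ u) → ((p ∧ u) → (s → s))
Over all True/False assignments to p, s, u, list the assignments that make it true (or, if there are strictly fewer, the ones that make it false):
is always true.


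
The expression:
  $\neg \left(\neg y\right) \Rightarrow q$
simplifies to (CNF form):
$q \vee \neg y$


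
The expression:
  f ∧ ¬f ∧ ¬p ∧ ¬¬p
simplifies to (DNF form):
False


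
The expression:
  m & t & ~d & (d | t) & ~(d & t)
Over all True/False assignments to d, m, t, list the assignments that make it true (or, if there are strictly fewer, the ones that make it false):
is true only for:
  d=False, m=True, t=True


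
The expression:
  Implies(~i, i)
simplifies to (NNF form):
i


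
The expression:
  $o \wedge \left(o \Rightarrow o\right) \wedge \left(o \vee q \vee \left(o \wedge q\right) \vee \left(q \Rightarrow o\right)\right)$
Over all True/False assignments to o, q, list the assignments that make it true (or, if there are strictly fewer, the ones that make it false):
is true only for:
  o=True, q=False;
  o=True, q=True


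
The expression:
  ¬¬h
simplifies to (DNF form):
h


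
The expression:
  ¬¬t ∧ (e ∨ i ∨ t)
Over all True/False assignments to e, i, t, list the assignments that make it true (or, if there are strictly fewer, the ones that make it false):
is true only for:
  e=False, i=False, t=True;
  e=False, i=True, t=True;
  e=True, i=False, t=True;
  e=True, i=True, t=True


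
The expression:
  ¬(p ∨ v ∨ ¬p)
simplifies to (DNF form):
False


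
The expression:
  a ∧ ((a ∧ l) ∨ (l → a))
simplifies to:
a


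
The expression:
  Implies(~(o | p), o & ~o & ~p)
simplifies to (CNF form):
o | p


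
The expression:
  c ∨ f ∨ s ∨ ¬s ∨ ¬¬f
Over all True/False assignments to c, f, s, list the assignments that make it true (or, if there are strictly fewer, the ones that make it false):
is always true.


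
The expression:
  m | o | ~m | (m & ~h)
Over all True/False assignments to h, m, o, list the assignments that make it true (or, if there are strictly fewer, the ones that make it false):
is always true.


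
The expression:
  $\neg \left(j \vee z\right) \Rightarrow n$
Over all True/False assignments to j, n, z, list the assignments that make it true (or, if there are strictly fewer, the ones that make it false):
is false only for:
  j=False, n=False, z=False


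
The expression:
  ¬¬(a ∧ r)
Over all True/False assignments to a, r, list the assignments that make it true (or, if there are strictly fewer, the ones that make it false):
is true only for:
  a=True, r=True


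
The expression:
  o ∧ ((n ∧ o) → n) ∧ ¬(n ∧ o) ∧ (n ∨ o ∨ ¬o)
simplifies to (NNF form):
o ∧ ¬n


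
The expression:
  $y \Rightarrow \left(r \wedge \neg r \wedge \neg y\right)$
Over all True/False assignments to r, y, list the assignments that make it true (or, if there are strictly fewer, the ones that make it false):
is true only for:
  r=False, y=False;
  r=True, y=False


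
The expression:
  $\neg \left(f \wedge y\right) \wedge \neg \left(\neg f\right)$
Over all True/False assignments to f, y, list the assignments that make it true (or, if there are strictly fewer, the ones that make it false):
is true only for:
  f=True, y=False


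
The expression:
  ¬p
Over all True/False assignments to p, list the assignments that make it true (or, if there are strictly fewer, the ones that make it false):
is true only for:
  p=False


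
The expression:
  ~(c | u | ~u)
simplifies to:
False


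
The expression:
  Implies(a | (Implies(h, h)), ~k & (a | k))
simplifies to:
a & ~k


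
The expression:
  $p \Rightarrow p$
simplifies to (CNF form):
$\text{True}$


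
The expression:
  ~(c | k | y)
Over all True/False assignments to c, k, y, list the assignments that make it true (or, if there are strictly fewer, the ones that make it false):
is true only for:
  c=False, k=False, y=False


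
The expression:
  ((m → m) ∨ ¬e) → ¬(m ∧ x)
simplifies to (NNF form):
¬m ∨ ¬x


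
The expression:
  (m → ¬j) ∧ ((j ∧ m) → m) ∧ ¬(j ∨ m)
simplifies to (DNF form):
¬j ∧ ¬m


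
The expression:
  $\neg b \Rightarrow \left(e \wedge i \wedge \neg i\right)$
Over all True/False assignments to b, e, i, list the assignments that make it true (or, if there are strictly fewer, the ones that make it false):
is true only for:
  b=True, e=False, i=False;
  b=True, e=False, i=True;
  b=True, e=True, i=False;
  b=True, e=True, i=True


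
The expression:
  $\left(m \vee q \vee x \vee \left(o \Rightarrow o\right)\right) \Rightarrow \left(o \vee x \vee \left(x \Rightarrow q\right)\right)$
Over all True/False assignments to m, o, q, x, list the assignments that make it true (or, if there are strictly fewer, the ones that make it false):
is always true.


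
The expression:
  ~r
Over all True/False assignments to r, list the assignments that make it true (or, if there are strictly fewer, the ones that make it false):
is true only for:
  r=False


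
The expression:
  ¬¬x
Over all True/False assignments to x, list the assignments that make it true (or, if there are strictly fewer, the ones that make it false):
is true only for:
  x=True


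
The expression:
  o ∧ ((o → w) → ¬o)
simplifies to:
o ∧ ¬w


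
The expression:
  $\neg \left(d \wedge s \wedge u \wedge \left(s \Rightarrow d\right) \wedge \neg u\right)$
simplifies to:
$\text{True}$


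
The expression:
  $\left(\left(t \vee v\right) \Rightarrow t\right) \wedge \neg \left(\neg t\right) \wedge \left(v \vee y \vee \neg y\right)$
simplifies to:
$t$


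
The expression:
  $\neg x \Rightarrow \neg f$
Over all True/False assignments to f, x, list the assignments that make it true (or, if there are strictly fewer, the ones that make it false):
is false only for:
  f=True, x=False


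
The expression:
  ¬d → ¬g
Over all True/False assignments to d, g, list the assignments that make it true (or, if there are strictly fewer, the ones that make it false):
is false only for:
  d=False, g=True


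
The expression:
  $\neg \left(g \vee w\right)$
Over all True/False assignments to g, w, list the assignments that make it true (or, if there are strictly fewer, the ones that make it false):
is true only for:
  g=False, w=False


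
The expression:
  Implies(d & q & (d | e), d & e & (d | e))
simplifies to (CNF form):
e | ~d | ~q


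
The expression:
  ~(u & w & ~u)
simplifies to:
True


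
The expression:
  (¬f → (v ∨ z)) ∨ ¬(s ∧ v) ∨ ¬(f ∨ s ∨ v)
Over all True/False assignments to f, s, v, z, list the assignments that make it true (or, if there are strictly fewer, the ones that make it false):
is always true.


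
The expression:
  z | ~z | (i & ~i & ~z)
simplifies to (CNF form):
True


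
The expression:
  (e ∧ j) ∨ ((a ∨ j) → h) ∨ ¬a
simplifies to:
h ∨ (e ∧ j) ∨ ¬a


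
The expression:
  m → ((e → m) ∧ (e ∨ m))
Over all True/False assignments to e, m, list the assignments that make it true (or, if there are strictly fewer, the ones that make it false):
is always true.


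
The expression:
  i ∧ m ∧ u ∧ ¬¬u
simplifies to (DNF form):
i ∧ m ∧ u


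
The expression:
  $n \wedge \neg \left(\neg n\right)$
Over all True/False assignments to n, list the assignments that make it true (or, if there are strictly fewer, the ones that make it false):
is true only for:
  n=True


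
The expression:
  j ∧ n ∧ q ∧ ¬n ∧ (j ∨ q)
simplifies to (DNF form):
False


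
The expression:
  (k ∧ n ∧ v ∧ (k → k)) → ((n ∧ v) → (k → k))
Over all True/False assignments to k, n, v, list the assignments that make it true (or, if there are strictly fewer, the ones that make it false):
is always true.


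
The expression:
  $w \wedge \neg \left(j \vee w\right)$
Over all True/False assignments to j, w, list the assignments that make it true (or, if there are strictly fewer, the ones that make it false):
is never true.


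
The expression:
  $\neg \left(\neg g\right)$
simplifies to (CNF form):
$g$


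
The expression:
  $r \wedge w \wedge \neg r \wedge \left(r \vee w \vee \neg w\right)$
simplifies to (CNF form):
$\text{False}$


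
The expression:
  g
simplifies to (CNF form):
g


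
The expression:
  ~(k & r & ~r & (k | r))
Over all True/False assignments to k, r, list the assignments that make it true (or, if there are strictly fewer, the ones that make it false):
is always true.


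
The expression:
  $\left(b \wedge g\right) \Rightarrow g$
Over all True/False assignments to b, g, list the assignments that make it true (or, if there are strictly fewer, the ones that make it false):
is always true.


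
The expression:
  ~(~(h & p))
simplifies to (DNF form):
h & p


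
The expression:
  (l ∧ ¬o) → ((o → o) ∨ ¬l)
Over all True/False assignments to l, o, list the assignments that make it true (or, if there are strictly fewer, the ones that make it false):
is always true.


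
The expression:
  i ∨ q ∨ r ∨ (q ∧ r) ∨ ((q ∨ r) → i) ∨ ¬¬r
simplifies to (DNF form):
True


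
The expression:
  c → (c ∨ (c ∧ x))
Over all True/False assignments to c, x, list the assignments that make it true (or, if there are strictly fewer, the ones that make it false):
is always true.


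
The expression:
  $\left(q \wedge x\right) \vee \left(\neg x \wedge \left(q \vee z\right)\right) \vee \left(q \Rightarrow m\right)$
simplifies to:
$\text{True}$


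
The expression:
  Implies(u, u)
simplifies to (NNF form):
True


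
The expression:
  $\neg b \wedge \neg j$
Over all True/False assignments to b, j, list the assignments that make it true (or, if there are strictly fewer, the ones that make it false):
is true only for:
  b=False, j=False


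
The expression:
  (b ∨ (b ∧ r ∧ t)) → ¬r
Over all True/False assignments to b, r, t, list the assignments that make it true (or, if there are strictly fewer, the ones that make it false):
is false only for:
  b=True, r=True, t=False;
  b=True, r=True, t=True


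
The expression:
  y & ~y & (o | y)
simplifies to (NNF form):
False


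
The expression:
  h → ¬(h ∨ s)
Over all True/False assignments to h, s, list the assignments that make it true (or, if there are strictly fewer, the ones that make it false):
is true only for:
  h=False, s=False;
  h=False, s=True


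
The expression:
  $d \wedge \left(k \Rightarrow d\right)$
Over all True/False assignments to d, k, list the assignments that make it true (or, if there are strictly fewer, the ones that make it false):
is true only for:
  d=True, k=False;
  d=True, k=True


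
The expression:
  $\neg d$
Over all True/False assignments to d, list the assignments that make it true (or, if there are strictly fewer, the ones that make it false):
is true only for:
  d=False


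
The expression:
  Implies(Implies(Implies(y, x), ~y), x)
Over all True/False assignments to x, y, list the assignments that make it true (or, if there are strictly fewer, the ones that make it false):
is true only for:
  x=True, y=False;
  x=True, y=True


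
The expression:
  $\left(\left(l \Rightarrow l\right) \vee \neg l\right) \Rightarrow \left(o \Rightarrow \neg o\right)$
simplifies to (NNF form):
$\neg o$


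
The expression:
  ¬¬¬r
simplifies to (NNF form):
¬r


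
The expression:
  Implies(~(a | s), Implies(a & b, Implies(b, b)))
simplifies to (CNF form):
True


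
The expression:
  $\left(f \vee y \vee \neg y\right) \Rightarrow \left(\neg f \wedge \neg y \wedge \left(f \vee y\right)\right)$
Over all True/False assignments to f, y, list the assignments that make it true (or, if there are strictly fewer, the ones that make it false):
is never true.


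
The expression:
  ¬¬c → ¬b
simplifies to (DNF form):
¬b ∨ ¬c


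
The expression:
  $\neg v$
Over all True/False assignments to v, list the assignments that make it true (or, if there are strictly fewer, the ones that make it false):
is true only for:
  v=False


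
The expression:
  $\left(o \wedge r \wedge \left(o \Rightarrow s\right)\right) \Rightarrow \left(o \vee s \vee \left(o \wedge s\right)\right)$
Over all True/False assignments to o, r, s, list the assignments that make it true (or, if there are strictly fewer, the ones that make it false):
is always true.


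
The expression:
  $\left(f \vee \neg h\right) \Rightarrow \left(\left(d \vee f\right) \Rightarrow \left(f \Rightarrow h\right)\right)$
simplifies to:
$h \vee \neg f$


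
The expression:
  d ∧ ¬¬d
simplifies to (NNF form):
d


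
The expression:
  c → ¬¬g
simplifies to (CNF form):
g ∨ ¬c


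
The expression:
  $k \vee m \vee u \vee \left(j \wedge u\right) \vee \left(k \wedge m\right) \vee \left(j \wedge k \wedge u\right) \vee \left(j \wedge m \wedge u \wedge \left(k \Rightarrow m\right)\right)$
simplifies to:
$k \vee m \vee u$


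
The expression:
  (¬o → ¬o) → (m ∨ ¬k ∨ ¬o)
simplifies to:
m ∨ ¬k ∨ ¬o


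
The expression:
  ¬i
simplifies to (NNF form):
¬i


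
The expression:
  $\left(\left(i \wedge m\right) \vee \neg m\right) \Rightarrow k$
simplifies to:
$k \vee \left(m \wedge \neg i\right)$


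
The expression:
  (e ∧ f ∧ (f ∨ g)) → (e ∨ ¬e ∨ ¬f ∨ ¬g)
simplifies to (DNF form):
True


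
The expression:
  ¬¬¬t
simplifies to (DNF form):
¬t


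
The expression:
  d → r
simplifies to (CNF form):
r ∨ ¬d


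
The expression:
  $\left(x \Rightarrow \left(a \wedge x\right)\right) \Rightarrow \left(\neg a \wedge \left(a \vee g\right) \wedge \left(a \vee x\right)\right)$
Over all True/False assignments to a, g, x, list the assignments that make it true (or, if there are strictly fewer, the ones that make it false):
is true only for:
  a=False, g=False, x=True;
  a=False, g=True, x=True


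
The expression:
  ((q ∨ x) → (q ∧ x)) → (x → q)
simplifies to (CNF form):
True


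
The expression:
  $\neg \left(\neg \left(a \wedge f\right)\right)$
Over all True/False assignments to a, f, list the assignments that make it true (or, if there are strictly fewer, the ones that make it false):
is true only for:
  a=True, f=True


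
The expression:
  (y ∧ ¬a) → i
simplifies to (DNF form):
a ∨ i ∨ ¬y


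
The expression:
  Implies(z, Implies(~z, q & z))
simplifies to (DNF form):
True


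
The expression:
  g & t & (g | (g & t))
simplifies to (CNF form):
g & t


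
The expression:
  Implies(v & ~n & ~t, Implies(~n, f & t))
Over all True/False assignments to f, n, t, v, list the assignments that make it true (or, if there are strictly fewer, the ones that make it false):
is false only for:
  f=False, n=False, t=False, v=True;
  f=True, n=False, t=False, v=True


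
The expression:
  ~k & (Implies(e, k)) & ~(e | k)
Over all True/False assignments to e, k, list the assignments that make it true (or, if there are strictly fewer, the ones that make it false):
is true only for:
  e=False, k=False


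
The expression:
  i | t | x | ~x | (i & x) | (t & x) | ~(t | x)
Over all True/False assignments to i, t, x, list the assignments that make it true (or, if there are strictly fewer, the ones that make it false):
is always true.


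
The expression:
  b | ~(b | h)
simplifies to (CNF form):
b | ~h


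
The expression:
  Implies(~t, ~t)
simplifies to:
True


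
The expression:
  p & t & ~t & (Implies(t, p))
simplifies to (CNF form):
False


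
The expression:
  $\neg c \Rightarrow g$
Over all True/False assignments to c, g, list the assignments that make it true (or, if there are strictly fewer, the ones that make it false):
is false only for:
  c=False, g=False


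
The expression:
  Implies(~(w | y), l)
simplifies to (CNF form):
l | w | y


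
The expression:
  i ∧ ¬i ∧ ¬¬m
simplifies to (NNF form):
False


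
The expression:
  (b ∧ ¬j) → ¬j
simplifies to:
True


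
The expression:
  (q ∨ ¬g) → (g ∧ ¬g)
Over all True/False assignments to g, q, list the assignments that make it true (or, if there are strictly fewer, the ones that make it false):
is true only for:
  g=True, q=False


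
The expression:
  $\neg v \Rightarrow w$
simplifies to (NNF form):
$v \vee w$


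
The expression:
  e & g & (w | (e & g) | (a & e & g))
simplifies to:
e & g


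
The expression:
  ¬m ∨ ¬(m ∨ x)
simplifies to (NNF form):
¬m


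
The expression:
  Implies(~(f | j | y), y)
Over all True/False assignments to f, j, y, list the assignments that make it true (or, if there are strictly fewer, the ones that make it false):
is false only for:
  f=False, j=False, y=False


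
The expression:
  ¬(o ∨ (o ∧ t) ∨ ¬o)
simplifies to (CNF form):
False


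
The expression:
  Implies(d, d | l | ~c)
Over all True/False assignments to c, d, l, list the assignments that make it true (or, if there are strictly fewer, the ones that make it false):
is always true.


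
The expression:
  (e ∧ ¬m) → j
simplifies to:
j ∨ m ∨ ¬e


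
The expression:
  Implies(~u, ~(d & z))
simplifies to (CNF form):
u | ~d | ~z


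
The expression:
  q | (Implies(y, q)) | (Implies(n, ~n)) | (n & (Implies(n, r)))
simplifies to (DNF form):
q | r | ~n | ~y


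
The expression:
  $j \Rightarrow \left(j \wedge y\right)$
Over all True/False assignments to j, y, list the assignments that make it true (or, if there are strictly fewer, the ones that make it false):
is false only for:
  j=True, y=False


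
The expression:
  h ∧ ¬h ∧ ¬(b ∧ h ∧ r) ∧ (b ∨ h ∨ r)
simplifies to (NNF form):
False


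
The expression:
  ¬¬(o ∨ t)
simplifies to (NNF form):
o ∨ t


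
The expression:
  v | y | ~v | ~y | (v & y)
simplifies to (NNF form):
True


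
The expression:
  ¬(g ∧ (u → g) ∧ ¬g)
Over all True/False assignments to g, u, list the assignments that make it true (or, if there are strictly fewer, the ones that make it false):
is always true.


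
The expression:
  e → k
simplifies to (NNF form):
k ∨ ¬e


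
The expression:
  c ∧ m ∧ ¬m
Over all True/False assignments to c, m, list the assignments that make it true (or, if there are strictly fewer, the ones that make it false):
is never true.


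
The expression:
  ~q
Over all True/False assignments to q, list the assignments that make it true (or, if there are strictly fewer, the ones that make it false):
is true only for:
  q=False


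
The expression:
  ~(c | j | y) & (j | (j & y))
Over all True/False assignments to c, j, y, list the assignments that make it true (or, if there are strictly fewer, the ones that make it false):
is never true.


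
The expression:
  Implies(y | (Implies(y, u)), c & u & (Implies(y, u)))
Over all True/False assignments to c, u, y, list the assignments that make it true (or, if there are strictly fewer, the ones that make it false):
is true only for:
  c=True, u=True, y=False;
  c=True, u=True, y=True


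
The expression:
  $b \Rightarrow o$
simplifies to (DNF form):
$o \vee \neg b$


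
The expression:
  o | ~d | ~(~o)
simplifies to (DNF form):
o | ~d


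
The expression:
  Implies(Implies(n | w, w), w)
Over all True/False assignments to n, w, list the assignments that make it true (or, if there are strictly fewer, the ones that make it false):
is false only for:
  n=False, w=False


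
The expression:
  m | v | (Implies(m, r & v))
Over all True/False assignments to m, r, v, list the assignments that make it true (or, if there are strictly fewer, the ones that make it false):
is always true.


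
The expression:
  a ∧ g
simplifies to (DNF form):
a ∧ g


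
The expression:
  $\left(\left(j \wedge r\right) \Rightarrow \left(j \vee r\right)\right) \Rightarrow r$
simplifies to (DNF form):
$r$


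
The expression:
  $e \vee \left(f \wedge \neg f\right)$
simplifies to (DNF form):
$e$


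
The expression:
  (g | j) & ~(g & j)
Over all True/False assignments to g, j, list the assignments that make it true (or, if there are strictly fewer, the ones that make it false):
is true only for:
  g=False, j=True;
  g=True, j=False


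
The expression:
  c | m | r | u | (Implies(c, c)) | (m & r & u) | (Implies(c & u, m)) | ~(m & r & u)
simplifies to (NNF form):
True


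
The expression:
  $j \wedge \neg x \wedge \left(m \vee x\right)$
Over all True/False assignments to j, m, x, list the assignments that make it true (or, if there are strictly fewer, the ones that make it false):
is true only for:
  j=True, m=True, x=False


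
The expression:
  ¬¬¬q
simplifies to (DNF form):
¬q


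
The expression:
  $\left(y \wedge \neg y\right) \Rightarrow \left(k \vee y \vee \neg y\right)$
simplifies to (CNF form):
$\text{True}$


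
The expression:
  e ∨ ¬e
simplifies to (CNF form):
True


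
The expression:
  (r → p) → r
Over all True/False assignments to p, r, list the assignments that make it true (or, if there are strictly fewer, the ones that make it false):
is true only for:
  p=False, r=True;
  p=True, r=True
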